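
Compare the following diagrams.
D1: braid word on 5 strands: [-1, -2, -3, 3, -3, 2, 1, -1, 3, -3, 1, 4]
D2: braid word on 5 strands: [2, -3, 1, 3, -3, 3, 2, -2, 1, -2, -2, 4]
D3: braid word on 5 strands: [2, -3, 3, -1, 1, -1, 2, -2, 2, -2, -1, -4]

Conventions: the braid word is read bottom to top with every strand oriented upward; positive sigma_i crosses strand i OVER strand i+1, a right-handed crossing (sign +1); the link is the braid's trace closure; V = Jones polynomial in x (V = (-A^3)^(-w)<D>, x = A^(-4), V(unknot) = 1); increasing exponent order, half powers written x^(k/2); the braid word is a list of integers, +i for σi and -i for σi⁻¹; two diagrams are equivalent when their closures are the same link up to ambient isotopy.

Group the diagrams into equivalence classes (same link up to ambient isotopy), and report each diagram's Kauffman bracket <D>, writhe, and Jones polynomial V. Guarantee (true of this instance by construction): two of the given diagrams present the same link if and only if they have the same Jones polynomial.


classes: {D1} | {D2} | {D3}
V(D1) = x^-1 + 2 + x  [12 crossings, <D> = A^-4 + 2 + A^4, w = 0]
D2 (bracket A^-6 + A^-2 + A^2 + A^6; 12 crossings at w = +2): V = 1 + x + x^2 + x^3
V(D3) = x^-3 + x^-2 + x^-1 + 1  (w -2, c 12, <D> = A^-6 + A^-2 + A^2 + A^6)
insight: V(x) takes 3 values over 3 diagrams, fixing the grouping


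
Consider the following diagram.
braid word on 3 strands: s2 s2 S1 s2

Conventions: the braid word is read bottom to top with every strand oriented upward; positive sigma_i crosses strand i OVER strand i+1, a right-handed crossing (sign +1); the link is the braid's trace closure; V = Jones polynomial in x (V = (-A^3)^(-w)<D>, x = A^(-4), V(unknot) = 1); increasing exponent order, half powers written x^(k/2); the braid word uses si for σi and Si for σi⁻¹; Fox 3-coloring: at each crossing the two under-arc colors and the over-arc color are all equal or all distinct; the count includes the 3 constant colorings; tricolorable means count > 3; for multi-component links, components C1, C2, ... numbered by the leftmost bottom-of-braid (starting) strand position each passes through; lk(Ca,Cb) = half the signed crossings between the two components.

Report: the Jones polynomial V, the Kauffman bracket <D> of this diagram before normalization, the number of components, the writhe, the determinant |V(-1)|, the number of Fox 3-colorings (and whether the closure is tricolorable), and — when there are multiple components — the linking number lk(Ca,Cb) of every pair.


V(x) = x + x^3 - x^4
bracket: -A^-10 + A^-6 + A^2, w = +2
1 component, writhe +2, over 4 crossings
det 3, colorings 9 of 3^4 — tricolorable
observation: the span of V is 3, forcing >= 3 crossings in any diagram


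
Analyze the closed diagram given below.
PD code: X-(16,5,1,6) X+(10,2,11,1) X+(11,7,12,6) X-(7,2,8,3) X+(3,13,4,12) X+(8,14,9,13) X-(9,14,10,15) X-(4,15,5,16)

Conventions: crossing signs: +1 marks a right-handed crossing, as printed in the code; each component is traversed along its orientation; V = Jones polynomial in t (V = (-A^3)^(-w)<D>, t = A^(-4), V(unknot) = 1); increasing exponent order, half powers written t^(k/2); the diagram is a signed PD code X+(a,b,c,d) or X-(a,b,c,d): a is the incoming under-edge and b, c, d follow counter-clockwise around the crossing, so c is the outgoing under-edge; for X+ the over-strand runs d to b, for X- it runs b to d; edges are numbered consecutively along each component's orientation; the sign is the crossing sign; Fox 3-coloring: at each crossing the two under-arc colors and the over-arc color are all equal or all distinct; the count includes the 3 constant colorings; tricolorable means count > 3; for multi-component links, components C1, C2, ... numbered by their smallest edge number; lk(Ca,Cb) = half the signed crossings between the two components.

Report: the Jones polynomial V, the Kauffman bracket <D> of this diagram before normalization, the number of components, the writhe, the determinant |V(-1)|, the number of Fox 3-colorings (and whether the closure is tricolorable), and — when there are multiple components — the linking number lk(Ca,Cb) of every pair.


Jones polynomial: V(t) = 1
<D> = 1; writhe 0
components 1, writhe 0 (8 crossings)
3-colorings: 3 of 3^8, det 1 — not tricolorable
note: |V(-1)| = 1: so not tricolorable, since 3 does not divide 1


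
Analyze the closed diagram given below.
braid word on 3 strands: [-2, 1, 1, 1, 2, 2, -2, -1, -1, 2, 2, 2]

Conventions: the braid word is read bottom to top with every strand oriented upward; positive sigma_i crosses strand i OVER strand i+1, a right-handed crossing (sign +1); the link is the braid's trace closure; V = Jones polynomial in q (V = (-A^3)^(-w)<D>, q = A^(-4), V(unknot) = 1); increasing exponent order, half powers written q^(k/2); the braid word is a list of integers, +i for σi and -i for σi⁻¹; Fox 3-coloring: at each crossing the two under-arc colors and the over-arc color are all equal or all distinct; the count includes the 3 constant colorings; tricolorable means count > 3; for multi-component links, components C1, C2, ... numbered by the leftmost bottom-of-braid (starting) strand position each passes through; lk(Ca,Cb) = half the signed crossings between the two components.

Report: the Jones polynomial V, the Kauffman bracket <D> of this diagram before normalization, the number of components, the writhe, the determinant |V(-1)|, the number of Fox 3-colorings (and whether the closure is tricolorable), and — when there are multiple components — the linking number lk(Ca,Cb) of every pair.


V = 2q - 2q^2 + 3q^3 - 3q^4 + 2q^5 - 2q^6 + q^7
<D> = A^-16 - 2A^-12 + 2A^-8 - 3A^-4 + 3 - 2A^4 + 2A^8 (w = +4)
1 component over 12 crossings, w = +4
9 Fox colorings among 3^12, |V(-1)| = 15: tricolorable
why: |V(-1)| = 15: so tricolorable, since 3 divides 15


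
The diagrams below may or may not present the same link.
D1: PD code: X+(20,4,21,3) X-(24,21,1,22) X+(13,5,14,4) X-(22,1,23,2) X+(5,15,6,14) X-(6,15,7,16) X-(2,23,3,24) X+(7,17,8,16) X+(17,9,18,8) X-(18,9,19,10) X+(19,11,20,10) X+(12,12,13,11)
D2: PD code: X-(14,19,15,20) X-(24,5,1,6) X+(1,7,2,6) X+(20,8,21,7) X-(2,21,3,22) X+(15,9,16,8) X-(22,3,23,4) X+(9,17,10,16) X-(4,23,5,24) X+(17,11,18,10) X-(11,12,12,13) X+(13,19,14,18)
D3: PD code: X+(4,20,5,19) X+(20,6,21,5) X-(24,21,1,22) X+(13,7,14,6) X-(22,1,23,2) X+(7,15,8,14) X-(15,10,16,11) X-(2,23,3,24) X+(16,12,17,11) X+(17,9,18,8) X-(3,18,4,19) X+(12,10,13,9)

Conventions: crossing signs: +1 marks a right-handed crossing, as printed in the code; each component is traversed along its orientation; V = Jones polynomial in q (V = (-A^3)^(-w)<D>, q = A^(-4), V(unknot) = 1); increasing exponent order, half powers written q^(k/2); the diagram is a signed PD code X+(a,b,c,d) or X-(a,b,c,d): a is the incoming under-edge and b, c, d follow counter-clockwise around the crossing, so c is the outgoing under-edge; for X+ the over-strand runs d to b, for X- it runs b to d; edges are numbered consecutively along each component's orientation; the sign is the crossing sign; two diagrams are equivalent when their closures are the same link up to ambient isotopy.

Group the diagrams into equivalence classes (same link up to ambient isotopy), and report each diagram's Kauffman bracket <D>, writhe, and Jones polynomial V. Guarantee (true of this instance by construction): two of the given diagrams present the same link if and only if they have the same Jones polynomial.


classes: {D1, D2, D3}
V(D1) = -q^-3 + q^-2 - q^-1 + 3 - q + q^2 - q^3  [12 crossings, <D> = -A^-6 + A^-2 - A^2 + 3A^6 - A^10 + A^14 - A^18, w = +2]
V(D2) = -q^-3 + q^-2 - q^-1 + 3 - q + q^2 - q^3  [12 crossings, <D> = -A^-12 + A^-8 - A^-4 + 3 - A^4 + A^8 - A^12, w = 0]
V(D3) = -q^-3 + q^-2 - q^-1 + 3 - q + q^2 - q^3  (w +2, c 12, <D> = -A^-6 + A^-2 - A^2 + 3A^6 - A^10 + A^14 - A^18)
insight: one V(q) for all 3 diagrams — one class (guaranteed)


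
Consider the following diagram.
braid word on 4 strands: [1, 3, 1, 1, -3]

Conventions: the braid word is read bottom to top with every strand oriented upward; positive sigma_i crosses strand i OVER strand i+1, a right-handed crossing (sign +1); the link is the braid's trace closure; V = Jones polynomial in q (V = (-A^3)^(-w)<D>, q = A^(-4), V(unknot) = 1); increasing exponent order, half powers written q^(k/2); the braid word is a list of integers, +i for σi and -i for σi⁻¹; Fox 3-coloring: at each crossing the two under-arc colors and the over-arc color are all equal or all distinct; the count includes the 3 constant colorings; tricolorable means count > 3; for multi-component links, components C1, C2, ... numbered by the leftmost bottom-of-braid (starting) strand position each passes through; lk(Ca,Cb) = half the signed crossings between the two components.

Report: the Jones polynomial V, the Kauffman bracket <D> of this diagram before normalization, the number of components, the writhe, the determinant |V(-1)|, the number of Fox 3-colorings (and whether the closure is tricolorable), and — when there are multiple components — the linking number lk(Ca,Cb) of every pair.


Jones polynomial: V(q) = 1 + 2q + 2q^2 + q^3 - q^4 - q^5
<D> = A^-11 + A^-7 - A^-3 - 2A - 2A^5 - A^9; writhe +3
components 3, writhe +3 (5 crossings)
linking number lk(C1,C2) = 0
lk(C1,C3): 0
lk(C2,C3) = 0
3-colorings: 81 of 3^6, det 0 — tricolorable
note: w = +3 (over 5 crossings) is diagram-only; (-A^3)^(-3) removes it from V


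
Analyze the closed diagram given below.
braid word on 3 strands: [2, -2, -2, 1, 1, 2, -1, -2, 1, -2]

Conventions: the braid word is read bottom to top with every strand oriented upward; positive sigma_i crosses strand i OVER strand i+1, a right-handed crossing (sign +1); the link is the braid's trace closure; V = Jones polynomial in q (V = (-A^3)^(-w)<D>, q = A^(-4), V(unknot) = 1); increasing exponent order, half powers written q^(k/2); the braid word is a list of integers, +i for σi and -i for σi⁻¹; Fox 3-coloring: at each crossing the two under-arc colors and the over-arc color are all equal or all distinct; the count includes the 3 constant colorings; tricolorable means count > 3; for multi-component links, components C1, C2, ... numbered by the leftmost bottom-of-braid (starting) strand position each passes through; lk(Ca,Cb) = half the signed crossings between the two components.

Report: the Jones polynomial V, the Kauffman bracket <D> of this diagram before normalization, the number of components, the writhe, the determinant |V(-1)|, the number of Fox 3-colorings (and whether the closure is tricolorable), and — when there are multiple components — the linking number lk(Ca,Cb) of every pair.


Jones polynomial: V(q) = -q^-3 + 2q^-2 - 2q^-1 + 3 - 2q + 2q^2 - q^3
<D> = -A^-12 + 2A^-8 - 2A^-4 + 3 - 2A^4 + 2A^8 - A^12; writhe 0
components 1, writhe 0 (10 crossings)
3-colorings: 3 of 3^10, det 13 — not tricolorable
note: palindromic: swapping q for 1/q fixes V


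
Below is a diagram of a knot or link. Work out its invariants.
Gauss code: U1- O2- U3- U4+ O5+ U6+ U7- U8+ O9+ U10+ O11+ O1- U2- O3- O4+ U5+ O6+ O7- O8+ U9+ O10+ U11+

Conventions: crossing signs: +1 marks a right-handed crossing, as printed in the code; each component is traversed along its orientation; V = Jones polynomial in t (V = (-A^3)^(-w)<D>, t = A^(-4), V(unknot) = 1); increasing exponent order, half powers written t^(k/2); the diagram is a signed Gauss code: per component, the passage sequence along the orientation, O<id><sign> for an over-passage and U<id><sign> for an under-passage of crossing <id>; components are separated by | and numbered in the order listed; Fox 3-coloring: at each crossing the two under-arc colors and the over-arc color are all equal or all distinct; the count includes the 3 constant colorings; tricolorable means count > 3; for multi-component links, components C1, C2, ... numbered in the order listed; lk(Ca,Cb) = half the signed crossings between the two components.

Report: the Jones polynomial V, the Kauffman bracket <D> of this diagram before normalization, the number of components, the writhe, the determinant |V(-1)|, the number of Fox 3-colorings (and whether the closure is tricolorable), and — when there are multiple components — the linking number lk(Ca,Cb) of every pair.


Jones polynomial: V(t) = t + t^3 - t^4
<D> = A^-7 - A^-3 - A^5; writhe +3
components 1, writhe +3 (11 crossings)
3-colorings: 9 of 3^11, det 3 — tricolorable
note: w = +3 shifts under R1 moves; the (-A^3)^(-3) factor cancels that in V


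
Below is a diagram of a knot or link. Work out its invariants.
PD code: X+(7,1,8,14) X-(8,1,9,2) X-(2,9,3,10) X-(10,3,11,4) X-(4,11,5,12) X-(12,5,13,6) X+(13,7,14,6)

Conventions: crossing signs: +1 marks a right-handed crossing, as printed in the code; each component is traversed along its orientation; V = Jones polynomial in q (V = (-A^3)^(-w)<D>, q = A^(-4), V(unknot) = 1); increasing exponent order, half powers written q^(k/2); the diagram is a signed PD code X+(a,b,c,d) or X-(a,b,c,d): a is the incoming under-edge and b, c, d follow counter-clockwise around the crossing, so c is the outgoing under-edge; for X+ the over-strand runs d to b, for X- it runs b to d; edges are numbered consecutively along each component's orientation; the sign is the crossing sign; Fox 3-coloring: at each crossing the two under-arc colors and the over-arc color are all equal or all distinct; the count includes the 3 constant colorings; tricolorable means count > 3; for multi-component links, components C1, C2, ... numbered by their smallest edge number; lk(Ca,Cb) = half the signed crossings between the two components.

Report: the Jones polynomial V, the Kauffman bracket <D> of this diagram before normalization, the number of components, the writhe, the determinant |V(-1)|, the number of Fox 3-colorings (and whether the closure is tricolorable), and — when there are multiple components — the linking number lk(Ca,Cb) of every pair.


V = -q^-4 + q^-3 + q^-1
<D> = -A^-5 - A^3 + A^7 (w = -3)
1 component over 7 crossings, w = -3
9 Fox colorings among 3^7, |V(-1)| = 3: tricolorable
why: det 3 = |V(-1)|; divisible by 3, so tricolorable


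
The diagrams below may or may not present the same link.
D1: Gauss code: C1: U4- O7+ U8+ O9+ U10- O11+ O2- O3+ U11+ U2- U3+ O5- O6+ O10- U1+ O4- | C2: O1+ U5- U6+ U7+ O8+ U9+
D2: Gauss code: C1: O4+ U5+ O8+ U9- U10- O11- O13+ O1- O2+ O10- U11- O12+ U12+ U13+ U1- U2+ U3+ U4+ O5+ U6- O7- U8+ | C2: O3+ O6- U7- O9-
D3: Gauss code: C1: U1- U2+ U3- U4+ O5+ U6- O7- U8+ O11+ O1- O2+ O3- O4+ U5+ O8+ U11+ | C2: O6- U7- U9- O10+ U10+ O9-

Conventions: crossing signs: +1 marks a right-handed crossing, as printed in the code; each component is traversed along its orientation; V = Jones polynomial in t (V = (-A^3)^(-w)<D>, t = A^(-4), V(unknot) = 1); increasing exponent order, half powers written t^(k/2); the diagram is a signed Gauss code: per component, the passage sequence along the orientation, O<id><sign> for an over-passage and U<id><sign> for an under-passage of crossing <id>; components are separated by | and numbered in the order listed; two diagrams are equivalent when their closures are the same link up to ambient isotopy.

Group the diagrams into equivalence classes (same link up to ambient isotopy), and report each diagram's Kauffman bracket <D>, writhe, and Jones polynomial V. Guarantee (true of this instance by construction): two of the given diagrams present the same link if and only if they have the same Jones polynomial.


equivalence classes: {D1} | {D2, D3}
D1 (bracket A^-13 - A^-9 + A^-5 + A^3; 11 crossings at w = +3): V = -t^(3/2) - t^(7/2) + t^(9/2) - t^(11/2)
V(D2) = -t^(-3/2) - 2t^(1/2) + t^(3/2) - t^(5/2) + t^(7/2)  (w +1, c 13, <D> = -A^-11 + A^-7 - A^-3 + 2A + A^9)
V(D3) = -t^(-3/2) - 2t^(1/2) + t^(3/2) - t^(5/2) + t^(7/2)  [11 crossings, <D> = -A^-11 + A^-7 - A^-3 + 2A + A^9, w = +1]
key observation: 2 values of V(t) split the 3 diagrams


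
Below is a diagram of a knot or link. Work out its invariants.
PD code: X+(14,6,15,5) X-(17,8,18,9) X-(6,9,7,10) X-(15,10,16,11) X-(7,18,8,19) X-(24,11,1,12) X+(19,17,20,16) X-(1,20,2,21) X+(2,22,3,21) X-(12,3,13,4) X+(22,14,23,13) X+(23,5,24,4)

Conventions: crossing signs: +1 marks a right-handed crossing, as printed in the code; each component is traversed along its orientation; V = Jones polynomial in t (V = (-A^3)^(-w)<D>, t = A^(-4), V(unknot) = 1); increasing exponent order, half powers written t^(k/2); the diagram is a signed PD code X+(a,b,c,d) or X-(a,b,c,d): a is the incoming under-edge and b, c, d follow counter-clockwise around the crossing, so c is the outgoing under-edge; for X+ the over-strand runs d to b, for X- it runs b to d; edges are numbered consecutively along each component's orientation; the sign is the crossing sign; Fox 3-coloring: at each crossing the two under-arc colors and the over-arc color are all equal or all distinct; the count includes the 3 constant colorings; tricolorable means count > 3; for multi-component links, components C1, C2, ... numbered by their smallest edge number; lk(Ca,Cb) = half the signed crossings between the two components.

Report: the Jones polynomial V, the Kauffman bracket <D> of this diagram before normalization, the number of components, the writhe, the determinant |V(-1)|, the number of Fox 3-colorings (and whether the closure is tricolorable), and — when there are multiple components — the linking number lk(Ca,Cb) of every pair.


V = 1
<D> = A^-6 (w = -2)
1 component over 12 crossings, w = -2
3 Fox colorings among 3^12, |V(-1)| = 1: not tricolorable
why: w = -2 shifts under R1 moves; the (-A^3)^(2) factor cancels that in V


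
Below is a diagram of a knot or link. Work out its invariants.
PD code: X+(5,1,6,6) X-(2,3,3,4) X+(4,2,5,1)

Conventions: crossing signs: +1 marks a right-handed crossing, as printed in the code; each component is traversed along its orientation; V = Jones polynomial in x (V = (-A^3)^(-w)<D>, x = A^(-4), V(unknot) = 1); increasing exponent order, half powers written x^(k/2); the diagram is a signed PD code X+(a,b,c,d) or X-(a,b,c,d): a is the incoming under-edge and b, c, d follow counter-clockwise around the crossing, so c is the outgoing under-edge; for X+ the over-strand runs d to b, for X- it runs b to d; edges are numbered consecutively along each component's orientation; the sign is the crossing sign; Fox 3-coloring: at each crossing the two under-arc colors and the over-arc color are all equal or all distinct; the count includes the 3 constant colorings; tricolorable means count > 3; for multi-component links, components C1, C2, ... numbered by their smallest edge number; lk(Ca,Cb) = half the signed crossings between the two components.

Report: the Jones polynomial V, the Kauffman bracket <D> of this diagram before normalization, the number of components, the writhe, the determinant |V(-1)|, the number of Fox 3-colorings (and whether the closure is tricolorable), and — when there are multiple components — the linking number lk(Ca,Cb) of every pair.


V = 1
<D> = -A^3 (w = +1)
1 component over 3 crossings, w = +1
3 Fox colorings among 3^3, |V(-1)| = 1: not tricolorable
why: |V(-1)| = 1: so not tricolorable, since 3 does not divide 1


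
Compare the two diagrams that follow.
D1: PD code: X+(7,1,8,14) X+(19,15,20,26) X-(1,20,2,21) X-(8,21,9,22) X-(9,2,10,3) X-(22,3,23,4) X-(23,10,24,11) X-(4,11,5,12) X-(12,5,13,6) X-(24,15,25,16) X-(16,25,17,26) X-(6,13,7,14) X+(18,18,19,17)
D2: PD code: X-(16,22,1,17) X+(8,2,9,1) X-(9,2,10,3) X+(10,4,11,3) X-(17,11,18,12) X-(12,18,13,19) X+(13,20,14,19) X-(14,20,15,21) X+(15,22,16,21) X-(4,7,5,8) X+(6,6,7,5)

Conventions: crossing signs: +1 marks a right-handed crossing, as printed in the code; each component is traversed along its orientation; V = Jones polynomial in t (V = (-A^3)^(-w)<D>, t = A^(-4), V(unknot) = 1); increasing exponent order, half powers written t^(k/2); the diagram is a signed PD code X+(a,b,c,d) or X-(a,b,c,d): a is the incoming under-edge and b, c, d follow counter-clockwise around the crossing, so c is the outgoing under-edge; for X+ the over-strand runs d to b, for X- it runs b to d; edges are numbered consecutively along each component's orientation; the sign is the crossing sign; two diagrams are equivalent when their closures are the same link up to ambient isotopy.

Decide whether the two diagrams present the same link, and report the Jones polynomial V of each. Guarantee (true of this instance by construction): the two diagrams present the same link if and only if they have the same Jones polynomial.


equivalent: no
D1 (bracket A^-11 + A^-3 + A^5 - A^9; 13 crossings at w = -7): V = t^(-15/2) - t^(-13/2) - t^(-9/2) - t^(-5/2)
D2 (bracket A^-1 + A^7; 11 crossings at w = -1): V = -t^(-5/2) - t^(-1/2)
key observation: V(t) takes 2 values over 2 diagrams, fixing the grouping


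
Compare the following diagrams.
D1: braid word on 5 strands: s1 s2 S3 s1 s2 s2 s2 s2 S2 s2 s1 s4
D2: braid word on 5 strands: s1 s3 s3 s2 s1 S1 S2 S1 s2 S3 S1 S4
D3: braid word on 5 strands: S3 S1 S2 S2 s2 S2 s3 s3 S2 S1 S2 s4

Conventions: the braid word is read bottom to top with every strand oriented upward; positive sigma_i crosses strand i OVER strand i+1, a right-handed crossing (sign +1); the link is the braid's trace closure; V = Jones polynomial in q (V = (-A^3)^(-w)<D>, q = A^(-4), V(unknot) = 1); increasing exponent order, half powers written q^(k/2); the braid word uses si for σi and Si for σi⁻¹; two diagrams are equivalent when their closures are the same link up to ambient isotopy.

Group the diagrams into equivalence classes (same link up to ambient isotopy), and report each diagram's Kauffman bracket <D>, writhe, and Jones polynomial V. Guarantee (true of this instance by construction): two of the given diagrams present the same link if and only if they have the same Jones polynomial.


classes: {D1} | {D2} | {D3}
V(D1) = q^3 + q^5 - q^6 + q^7 - q^8 + q^9 - q^10  [12 crossings, <D> = -A^-16 + A^-12 - A^-8 + A^-4 - 1 + A^4 + A^12, w = +8]
V(D2) = 1  [12 crossings, <D> = 1, w = 0]
D3 (bracket A^-8 - A^-4 + 2 - A^4 + A^8 - A^12; 12 crossings at w = -4): V = -q^-6 + q^-5 - q^-4 + 2q^-3 - q^-2 + q^-1
note: comparing 3 Jones polynomials yields 3 groups


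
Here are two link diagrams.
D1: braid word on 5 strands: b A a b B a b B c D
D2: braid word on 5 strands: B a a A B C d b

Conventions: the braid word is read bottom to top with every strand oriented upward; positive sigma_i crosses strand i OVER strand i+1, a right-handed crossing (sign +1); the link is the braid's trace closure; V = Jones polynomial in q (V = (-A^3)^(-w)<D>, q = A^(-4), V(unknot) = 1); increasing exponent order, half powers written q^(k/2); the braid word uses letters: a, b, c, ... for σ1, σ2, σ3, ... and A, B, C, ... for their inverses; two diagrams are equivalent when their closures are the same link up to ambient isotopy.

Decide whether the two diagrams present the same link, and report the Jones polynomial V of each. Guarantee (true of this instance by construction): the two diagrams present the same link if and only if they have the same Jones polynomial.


same link: yes
V(D1) = 1  [10 crossings, <D> = A^6, w = +2]
D2 (bracket 1; 8 crossings at w = 0): V = 1
note: one V(q) for all 2 diagrams — one class (guaranteed)


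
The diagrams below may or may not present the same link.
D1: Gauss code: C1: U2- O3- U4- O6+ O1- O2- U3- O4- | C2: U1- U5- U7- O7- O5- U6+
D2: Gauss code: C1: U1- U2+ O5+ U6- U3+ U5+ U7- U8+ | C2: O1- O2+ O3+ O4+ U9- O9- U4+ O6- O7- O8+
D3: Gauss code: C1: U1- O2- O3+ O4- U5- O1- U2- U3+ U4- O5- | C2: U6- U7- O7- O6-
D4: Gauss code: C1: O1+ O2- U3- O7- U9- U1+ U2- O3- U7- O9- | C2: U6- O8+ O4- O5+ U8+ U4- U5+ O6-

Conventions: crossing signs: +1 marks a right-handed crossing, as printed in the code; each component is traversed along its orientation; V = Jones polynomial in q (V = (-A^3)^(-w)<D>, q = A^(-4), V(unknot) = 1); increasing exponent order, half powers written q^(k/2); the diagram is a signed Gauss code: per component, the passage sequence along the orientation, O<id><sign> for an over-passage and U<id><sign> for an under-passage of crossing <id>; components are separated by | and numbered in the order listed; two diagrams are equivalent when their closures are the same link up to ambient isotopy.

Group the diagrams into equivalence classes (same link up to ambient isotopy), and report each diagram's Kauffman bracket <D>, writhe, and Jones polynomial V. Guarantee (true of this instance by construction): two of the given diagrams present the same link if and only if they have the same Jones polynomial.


grouping into links: {D1, D3, D4} | {D2}
V(D1) = q^(-9/2) - q^(-5/2) - q^(-3/2) - q^(-1/2)  (w -5, c 7, <D> = A^-13 + A^-9 + A^-5 - A^3)
V(D2) = -q^(-1/2) - q^(1/2)  [9 crossings, <D> = A + A^5, w = +1]
V(D3) = q^(-9/2) - q^(-5/2) - q^(-3/2) - q^(-1/2)  [7 crossings, <D> = A^-13 + A^-9 + A^-5 - A^3, w = -5]
D4 (bracket A^-7 + A^-3 + A - A^9; 9 crossings at w = -3): V = q^(-9/2) - q^(-5/2) - q^(-3/2) - q^(-1/2)
key observation: comparing 4 Jones polynomials yields 2 groups


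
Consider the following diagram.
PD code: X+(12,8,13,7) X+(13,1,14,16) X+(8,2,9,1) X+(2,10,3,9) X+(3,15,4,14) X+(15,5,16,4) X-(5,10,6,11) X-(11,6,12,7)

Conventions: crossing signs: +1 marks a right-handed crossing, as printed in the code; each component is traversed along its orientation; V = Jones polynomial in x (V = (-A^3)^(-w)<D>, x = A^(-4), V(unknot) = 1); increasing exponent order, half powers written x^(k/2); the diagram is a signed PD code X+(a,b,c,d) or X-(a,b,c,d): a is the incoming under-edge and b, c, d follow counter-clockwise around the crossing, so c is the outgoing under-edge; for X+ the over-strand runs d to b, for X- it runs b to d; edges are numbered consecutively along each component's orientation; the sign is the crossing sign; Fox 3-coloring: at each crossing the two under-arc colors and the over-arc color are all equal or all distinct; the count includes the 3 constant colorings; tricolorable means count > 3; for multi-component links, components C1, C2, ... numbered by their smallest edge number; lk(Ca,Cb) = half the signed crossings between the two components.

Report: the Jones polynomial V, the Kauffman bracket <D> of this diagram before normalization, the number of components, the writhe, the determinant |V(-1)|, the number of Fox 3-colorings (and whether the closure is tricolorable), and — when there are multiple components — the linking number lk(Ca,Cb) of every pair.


Jones polynomial: V(x) = x - x^2 + 2x^3 - x^4 + x^5 - x^6
<D> = -A^-12 + A^-8 - A^-4 + 2 - A^4 + A^8; writhe +4
components 1, writhe +4 (8 crossings)
3-colorings: 3 of 3^8, det 7 — not tricolorable
note: V spans 5 powers of x: at least 5 crossings in any diagram


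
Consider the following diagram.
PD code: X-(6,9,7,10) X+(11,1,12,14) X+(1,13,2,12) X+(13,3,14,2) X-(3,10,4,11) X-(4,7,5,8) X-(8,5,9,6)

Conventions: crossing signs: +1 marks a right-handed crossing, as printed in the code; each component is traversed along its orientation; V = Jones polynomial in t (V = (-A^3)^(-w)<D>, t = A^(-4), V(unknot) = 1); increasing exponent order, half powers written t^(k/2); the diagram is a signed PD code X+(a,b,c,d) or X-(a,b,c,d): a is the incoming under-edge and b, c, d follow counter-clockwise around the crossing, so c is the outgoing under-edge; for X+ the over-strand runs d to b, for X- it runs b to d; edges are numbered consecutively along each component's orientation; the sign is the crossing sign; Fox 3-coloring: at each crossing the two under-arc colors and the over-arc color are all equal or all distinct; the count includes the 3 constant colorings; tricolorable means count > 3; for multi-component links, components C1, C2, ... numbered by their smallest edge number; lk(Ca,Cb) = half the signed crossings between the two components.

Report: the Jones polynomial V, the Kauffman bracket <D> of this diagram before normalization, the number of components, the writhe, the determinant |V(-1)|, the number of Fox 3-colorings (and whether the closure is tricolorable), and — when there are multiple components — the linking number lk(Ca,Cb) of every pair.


V(t) = -t^-3 + t^-2 - t^-1 + 3 - t + t^2 - t^3
bracket: A^-15 - A^-11 + A^-7 - 3A^-3 + A - A^5 + A^9, w = -1
1 component, writhe -1, over 7 crossings
det 9, colorings 27 of 3^7 — tricolorable
observation: det 9 = |V(-1)|; divisible by 3, so tricolorable


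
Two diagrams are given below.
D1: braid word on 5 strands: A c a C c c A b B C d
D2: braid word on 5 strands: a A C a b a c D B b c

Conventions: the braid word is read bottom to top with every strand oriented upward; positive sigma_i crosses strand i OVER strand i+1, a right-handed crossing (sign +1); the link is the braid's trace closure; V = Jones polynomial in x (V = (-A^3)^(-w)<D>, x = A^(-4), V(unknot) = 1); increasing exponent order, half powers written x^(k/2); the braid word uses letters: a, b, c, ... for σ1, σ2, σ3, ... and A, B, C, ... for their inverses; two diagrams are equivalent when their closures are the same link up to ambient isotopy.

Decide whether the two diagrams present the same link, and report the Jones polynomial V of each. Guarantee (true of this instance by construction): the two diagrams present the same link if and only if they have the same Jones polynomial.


same link: no
V(D1) = -x^(-1/2) - x^(1/2)  [11 crossings, <D> = A + A^5, w = +1]
D2 (bracket A^-1 + A^7; 11 crossings at w = +3): V = -x^(1/2) - x^(5/2)
note: V(x) takes 2 values over 2 diagrams, fixing the grouping


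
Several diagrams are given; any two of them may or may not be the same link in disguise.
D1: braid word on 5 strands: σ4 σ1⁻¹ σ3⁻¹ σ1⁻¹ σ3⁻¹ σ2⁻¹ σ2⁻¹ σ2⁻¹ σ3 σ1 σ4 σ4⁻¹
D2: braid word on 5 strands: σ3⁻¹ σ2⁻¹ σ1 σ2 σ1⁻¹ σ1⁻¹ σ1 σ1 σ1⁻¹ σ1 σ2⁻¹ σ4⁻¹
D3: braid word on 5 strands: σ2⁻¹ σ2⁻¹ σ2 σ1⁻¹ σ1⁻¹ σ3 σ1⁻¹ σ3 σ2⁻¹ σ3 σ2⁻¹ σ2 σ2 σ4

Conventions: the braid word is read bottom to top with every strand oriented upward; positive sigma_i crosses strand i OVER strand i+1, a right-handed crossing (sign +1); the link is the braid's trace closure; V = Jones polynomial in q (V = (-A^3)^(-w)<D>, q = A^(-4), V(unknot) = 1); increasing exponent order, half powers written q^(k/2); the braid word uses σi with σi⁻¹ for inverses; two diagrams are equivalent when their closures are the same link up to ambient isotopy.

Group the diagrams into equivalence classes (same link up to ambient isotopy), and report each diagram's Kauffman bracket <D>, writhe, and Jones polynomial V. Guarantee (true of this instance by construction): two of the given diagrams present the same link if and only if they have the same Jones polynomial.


classes: {D1} | {D2} | {D3}
V(D1) = -q^-4 + q^-3 + q^-1  [12 crossings, <D> = A^-8 + 1 - A^4, w = -4]
V(D2) = 1  [12 crossings, <D> = A^-6, w = -2]
D3 (bracket -A^-12 + A^-8 - A^-4 + 3 - A^4 + A^8 - A^12; 14 crossings at w = 0): V = -q^-3 + q^-2 - q^-1 + 3 - q + q^2 - q^3
note: V(q) takes 3 values over 3 diagrams, fixing the grouping


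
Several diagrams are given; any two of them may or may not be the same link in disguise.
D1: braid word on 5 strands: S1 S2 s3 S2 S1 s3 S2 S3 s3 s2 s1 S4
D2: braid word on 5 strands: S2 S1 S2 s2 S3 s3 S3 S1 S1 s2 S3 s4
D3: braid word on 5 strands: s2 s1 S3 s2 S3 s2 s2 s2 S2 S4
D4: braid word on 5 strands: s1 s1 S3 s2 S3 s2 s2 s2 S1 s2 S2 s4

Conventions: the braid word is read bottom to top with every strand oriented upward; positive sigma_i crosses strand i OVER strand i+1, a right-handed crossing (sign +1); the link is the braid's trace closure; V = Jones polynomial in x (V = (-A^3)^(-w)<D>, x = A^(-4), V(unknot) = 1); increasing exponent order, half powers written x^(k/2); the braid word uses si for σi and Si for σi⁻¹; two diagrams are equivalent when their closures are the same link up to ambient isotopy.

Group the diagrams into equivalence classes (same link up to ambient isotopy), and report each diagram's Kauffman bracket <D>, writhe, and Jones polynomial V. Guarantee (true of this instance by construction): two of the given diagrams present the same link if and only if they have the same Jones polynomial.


classes: {D1} | {D2} | {D3, D4}
V(D1) = x^-2 - x^-1 + 1 - x + x^2  [12 crossings, <D> = A^-14 - A^-10 + A^-6 - A^-2 + A^2, w = -2]
V(D2) = -x^-4 + x^-3 + x^-1  [12 crossings, <D> = A^-8 + 1 - A^4, w = -4]
D3 (bracket A^-14 - 2A^-10 + 2A^-6 - 2A^-2 + 2A^2 - A^6 + A^10; 10 crossings at w = +2): V = x^-1 - 1 + 2x - 2x^2 + 2x^3 - 2x^4 + x^5
V(D4) = x^-1 - 1 + 2x - 2x^2 + 2x^3 - 2x^4 + x^5  [12 crossings, <D> = A^-8 - 2A^-4 + 2 - 2A^4 + 2A^8 - A^12 + A^16, w = +4]
note: 3 classes among 4 diagrams; unequal V(x) rules out equality


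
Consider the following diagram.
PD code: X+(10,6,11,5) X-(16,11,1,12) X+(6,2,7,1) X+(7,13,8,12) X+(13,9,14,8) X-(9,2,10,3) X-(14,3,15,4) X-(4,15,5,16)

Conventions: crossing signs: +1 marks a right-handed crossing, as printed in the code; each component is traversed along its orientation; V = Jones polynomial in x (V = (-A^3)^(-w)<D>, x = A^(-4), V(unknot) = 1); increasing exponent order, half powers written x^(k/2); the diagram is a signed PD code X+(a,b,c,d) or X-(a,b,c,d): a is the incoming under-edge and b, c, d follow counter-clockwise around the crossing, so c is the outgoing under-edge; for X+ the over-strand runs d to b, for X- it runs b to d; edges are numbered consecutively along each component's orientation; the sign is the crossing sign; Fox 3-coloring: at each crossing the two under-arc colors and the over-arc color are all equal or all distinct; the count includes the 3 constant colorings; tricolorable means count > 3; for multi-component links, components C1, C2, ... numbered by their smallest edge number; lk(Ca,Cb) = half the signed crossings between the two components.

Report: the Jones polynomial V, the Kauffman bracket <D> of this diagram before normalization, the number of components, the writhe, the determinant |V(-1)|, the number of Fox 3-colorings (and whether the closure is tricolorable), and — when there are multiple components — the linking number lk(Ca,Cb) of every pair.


Jones polynomial: V(x) = -x^-3 + 2x^-2 - 2x^-1 + 3 - 2x + 2x^2 - x^3
<D> = -A^-12 + 2A^-8 - 2A^-4 + 3 - 2A^4 + 2A^8 - A^12; writhe 0
components 1, writhe 0 (8 crossings)
3-colorings: 3 of 3^8, det 13 — not tricolorable
note: palindromic: swapping x for 1/x fixes V


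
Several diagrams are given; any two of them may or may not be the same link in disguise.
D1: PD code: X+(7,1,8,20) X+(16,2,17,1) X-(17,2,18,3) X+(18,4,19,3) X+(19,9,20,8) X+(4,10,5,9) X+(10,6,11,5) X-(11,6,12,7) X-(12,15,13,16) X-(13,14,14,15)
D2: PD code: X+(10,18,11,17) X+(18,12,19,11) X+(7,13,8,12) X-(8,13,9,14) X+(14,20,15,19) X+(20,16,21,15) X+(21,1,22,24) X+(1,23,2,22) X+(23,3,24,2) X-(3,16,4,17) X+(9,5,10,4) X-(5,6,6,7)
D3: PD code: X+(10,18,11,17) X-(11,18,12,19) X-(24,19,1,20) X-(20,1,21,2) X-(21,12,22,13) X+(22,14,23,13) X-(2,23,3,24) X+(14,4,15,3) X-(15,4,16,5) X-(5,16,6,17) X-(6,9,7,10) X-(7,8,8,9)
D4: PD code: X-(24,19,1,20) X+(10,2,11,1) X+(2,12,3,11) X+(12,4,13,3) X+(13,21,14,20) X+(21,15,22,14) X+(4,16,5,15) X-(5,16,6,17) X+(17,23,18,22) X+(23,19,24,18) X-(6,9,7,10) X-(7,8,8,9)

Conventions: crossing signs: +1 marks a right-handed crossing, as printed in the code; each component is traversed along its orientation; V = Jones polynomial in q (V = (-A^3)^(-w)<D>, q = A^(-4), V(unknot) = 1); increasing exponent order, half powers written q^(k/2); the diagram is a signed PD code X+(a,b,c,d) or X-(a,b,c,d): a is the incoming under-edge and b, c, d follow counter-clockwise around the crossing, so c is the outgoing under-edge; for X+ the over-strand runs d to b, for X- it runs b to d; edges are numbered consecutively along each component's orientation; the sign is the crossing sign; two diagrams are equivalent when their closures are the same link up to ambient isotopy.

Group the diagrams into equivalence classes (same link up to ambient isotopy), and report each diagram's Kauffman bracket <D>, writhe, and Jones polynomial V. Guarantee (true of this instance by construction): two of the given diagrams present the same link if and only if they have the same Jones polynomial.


equivalence classes: {D1} | {D3} | {D2, D4}
D1 (bracket -A^-10 + A^-6 + A^2; 10 crossings at w = +2): V = q + q^3 - q^4
V(D2) = q^2 + 2q^4 - 2q^5 + q^6 - 2q^7 + q^8  (w +6, c 12, <D> = A^-14 - 2A^-10 + A^-6 - 2A^-2 + 2A^2 + A^10)
D3 (bracket A^-14 + A^-6 - A^-2; 12 crossings at w = -6): V = -q^-4 + q^-3 + q^-1
D4 (bracket A^-20 - 2A^-16 + A^-12 - 2A^-8 + 2A^-4 + A^4; 12 crossings at w = +4): V = q^2 + 2q^4 - 2q^5 + q^6 - 2q^7 + q^8
observation: V(q) takes 3 values over 4 diagrams, fixing the grouping


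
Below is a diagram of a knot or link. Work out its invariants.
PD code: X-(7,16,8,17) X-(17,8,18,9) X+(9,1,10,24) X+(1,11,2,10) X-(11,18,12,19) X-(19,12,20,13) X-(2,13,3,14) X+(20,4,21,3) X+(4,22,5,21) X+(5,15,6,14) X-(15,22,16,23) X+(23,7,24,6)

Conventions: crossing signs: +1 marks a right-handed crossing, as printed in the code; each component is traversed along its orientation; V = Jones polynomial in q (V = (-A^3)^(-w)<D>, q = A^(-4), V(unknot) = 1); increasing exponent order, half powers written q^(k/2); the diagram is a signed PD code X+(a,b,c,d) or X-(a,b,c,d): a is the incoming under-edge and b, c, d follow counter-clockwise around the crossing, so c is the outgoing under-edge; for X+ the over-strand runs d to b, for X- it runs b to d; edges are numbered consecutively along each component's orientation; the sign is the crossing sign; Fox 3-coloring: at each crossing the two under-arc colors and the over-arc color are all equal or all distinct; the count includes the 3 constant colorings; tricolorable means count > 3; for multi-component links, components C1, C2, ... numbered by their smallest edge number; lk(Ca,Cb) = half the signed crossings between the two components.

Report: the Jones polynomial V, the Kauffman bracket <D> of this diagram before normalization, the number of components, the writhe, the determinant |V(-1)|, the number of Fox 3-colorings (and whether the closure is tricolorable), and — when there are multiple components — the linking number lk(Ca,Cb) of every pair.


V = -q^-5 + 3q^-4 - 7q^-3 + 10q^-2 - 12q^-1 + 15 - 12q + 10q^2 - 7q^3 + 3q^4 - q^5
<D> = -A^-20 + 3A^-16 - 7A^-12 + 10A^-8 - 12A^-4 + 15 - 12A^4 + 10A^8 - 7A^12 + 3A^16 - A^20 (w = 0)
1 component over 12 crossings, w = 0
27 Fox colorings among 3^12, |V(-1)| = 81: tricolorable
why: palindromic: swapping q for 1/q fixes V


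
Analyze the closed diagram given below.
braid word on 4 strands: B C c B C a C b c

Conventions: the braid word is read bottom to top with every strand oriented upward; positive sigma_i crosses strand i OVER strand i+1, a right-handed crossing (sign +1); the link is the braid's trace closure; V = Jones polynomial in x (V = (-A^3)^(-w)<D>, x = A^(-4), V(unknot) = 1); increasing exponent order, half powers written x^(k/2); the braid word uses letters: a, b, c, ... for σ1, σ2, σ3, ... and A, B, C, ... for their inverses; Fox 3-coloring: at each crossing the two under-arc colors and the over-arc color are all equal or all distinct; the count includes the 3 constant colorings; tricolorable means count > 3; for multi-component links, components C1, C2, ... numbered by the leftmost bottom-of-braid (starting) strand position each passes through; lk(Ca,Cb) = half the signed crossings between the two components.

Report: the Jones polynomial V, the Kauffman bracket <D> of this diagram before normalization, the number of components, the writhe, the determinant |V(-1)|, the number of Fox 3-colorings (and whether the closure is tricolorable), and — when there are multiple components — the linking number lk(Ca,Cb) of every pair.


V = -x^-4 + x^-3 + x^-1
<D> = -A - A^9 + A^13 (w = -1)
1 component over 9 crossings, w = -1
9 Fox colorings among 3^9, |V(-1)| = 3: tricolorable
why: w = -1 (over 9 crossings) is diagram-only; (-A^3)^(1) removes it from V


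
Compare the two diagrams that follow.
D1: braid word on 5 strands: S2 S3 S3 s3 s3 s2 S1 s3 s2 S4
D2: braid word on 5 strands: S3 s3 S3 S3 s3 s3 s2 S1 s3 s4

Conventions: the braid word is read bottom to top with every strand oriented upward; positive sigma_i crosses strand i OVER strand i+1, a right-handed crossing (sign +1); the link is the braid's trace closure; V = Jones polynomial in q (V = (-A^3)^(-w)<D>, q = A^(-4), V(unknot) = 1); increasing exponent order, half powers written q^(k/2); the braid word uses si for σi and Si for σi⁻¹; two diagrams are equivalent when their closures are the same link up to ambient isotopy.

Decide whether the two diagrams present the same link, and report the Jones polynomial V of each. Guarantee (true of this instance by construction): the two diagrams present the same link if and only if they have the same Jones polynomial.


equivalent: yes
D1 (bracket 1; 10 crossings at w = 0): V = 1
V(D2) = 1  [10 crossings, <D> = A^6, w = +2]
observation: one V(q) for all 2 diagrams — one class (guaranteed)
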